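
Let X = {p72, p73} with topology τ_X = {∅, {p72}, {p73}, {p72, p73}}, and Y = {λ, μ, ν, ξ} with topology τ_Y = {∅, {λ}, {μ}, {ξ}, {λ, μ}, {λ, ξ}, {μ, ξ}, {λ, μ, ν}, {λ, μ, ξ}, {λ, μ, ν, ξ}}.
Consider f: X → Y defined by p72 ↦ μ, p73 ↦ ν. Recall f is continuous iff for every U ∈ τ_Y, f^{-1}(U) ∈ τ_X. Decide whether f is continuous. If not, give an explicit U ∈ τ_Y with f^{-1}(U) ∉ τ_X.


f IS continuous.

Compute f^{-1}(U) for each U ∈ τ_Y:
  U = ∅: f^{-1}(U) = ∅ ∈ τ_X ✓.
  U = {λ}: f^{-1}(U) = ∅ ∈ τ_X ✓.
  U = {μ}: f^{-1}(U) = {p72} ∈ τ_X ✓.
  U = {ξ}: f^{-1}(U) = ∅ ∈ τ_X ✓.
  U = {λ, μ}: f^{-1}(U) = {p72} ∈ τ_X ✓.
  U = {λ, ξ}: f^{-1}(U) = ∅ ∈ τ_X ✓.
  U = {μ, ξ}: f^{-1}(U) = {p72} ∈ τ_X ✓.
  U = {λ, μ, ν}: f^{-1}(U) = {p72, p73} ∈ τ_X ✓.
  U = {λ, μ, ξ}: f^{-1}(U) = {p72} ∈ τ_X ✓.
  U = {λ, μ, ν, ξ}: f^{-1}(U) = {p72, p73} ∈ τ_X ✓.
Every preimage lies in τ_X, so f IS continuous.


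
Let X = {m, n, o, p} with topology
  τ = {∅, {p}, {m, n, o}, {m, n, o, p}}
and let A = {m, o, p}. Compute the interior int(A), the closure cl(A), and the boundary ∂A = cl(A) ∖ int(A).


int(A) = {p}, cl(A) = {m, n, o, p}, ∂A = {m, n, o}.

Closed sets in (X, τ) are complements of opens:
  closed(X, τ) = {∅, {p}, {m, n, o}, {m, n, o, p}}.
int(A) = ⋃ {U ∈ τ : U ⊆ A}. Opens contained in A: ∅, {p}.
Taking the union of these: int(A) = {p}.
cl(A) = ⋂ {C closed : A ⊆ C}. Closed sets containing A: {m, n, o, p}.
Intersecting these: cl(A) = {m, n, o, p}.
∂A = cl(A) ∖ int(A) = {m, n, o, p} ∖ {p} = {m, n, o}.


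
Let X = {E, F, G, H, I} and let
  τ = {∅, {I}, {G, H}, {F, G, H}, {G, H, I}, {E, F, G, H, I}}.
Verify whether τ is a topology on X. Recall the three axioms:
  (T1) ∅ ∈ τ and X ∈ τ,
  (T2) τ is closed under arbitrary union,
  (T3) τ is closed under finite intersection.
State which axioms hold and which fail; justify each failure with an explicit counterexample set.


τ is NOT a topology on X.

Axiom (T1): ∅ ∈ τ? Yes; X ∈ τ? Yes.
Axiom (T2/T3): check pairwise unions and intersections of members of τ.
Counterexample for (T2): {I} ∪ {F, G, H} = {F, G, H, I} ∉ τ. Therefore τ is NOT a topology.


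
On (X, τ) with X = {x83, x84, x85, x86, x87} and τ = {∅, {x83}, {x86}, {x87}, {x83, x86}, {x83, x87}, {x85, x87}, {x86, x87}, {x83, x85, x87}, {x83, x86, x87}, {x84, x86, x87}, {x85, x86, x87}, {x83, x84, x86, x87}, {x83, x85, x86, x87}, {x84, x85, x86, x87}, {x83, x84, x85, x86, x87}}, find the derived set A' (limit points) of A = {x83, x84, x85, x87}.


A' = {x84, x85}

For each x ∈ X, list the open sets U ∈ τ with x ∈ U, then check whether U ∩ (A ∖ {x}) ≠ ∅ for every such U.
  x = x83: open {x83} ∋ x has {x83} ∩ (A ∖ {x83}) = ∅, so x is NOT a limit point.
  x = x84: opens ∋ x are {x84, x86, x87}, {x83, x84, x86, x87}, {x84, x85, x86, x87}, {x83, x84, x85, x86, x87}; each meets A ∖ {x84}, so x IS a limit point.
  x = x85: opens ∋ x are {x85, x87}, {x83, x85, x87}, {x85, x86, x87}, {x83, x85, x86, x87}, {x84, x85, x86, x87}, {x83, x84, x85, x86, x87}; each meets A ∖ {x85}, so x IS a limit point.
  x = x86: open {x86} ∋ x has {x86} ∩ (A ∖ {x86}) = ∅, so x is NOT a limit point.
  x = x87: open {x87} ∋ x has {x87} ∩ (A ∖ {x87}) = ∅, so x is NOT a limit point.
Collecting: A' = {x84, x85}.


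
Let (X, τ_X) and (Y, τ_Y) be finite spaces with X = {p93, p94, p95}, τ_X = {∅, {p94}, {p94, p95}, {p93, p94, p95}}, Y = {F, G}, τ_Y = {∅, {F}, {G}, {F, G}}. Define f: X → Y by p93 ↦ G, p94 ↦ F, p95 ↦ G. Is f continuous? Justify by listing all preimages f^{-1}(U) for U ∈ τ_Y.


f is NOT continuous.

Compute f^{-1}(U) for each U ∈ τ_Y:
  U = ∅: f^{-1}(U) = ∅ ∈ τ_X ✓.
  U = {F}: f^{-1}(U) = {p94} ∈ τ_X ✓.
  U = {G}: f^{-1}(U) = {p93, p95} ∉ τ_X ✗.
  U = {F, G}: f^{-1}(U) = {p93, p94, p95} ∈ τ_X ✓.
Found U = {G} with f^{-1}(U) = {p93, p95} not in τ_X. Therefore f is NOT continuous.


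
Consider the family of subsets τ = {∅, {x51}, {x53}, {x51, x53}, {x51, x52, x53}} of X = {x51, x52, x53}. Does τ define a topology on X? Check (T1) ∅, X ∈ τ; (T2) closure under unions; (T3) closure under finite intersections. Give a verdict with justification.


τ IS a topology on X.

Axiom (T1): ∅ ∈ τ? Yes; X ∈ τ? Yes.
Axiom (T2/T3): check pairwise unions and intersections of members of τ.
All pairwise intersections and unions checked — each lies in τ. Therefore τ satisfies (T1), (T2), (T3): it IS a topology on X.


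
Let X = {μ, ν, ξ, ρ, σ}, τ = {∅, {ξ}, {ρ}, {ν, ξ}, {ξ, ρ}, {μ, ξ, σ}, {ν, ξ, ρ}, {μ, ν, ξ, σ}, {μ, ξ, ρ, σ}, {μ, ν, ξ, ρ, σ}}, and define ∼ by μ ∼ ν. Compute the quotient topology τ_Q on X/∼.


X/∼ = {[μ=ν], [ξ], [ρ], [σ]}; |τ_Q| = 6.

Equivalence classes: [μ=ν], [ξ], [ρ], [σ].
Quotient map π: X → X/∼ sends μ ↦ [μ=ν], ν ↦ [μ=ν], ξ ↦ [ξ], ρ ↦ [ρ], σ ↦ [σ].
For each subset V ⊆ X/∼, compute π^{-1}(V) ⊆ X and check whether π^{-1}(V) ∈ τ. V is open in τ_Q iff π^{-1}(V) ∈ τ.
  V = {}: π^{-1}(V) = ∅ ∈ τ ✓.
  V = {[μ=ν]}: π^{-1}(V) = {μ, ν} ∉ τ ✗.
  V = {[ξ]}: π^{-1}(V) = {ξ} ∈ τ ✓.
  V = {[μ=ν], [ξ]}: π^{-1}(V) = {μ, ν, ξ} ∉ τ ✗.
  V = {[ρ]}: π^{-1}(V) = {ρ} ∈ τ ✓.
  V = {[μ=ν], [ρ]}: π^{-1}(V) = {μ, ν, ρ} ∉ τ ✗.
  V = {[ξ], [ρ]}: π^{-1}(V) = {ξ, ρ} ∈ τ ✓.
  V = {[μ=ν], [ξ], [ρ]}: π^{-1}(V) = {μ, ν, ξ, ρ} ∉ τ ✗.
  V = {[σ]}: π^{-1}(V) = {σ} ∉ τ ✗.
  V = {[μ=ν], [σ]}: π^{-1}(V) = {μ, ν, σ} ∉ τ ✗.
  V = {[ξ], [σ]}: π^{-1}(V) = {ξ, σ} ∉ τ ✗.
  V = {[μ=ν], [ξ], [σ]}: π^{-1}(V) = {μ, ν, ξ, σ} ∈ τ ✓.
  V = {[ρ], [σ]}: π^{-1}(V) = {ρ, σ} ∉ τ ✗.
  V = {[μ=ν], [ρ], [σ]}: π^{-1}(V) = {μ, ν, ρ, σ} ∉ τ ✗.
  V = {[ξ], [ρ], [σ]}: π^{-1}(V) = {ξ, ρ, σ} ∉ τ ✗.
  V = {[μ=ν], [ξ], [ρ], [σ]}: π^{-1}(V) = {μ, ν, ξ, ρ, σ} ∈ τ ✓.
Open sets in the quotient: τ_Q = {{}, {[ξ]}, {[ρ]}, {[ξ], [ρ]}, {[μ=ν], [ξ], [σ]}, {[μ=ν], [ξ], [ρ], [σ]}} (6 elements).


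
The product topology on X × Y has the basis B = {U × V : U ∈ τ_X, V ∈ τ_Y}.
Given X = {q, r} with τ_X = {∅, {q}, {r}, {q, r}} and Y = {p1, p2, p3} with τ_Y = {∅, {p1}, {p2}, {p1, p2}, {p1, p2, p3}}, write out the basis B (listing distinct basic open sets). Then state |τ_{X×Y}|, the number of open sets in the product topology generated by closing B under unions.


Basis B = {∅ × ∅, {q} × {p1}, {q} × {p2}, {r} × {p1}, {r} × {p2}, {q} × {p1, p2}, {q, r} × {p1}, {q, r} × {p2}, {r} × {p1, p2}, {q} × {p1, p2, p3}, {r} × {p1, p2, p3}, {q, r} × {p1, p2}, {q, r} × {p1, p2, p3}}; |τ_{X×Y}| = 25.

Enumerate products U × V with U ∈ τ_X, V ∈ τ_Y (deduplicated):
  ∅ × ∅ = {} (∅)
  {q} × {p1} = {(q,p1)}
  {q} × {p2} = {(q,p2)}
  {r} × {p1} = {(r,p1)}
  {r} × {p2} = {(r,p2)}
  {q} × {p1, p2} = {(q,p1), (q,p2)}
  {q, r} × {p1} = {(q,p1), (r,p1)}
  {q, r} × {p2} = {(q,p2), (r,p2)}
  {r} × {p1, p2} = {(r,p1), (r,p2)}
  {q} × {p1, p2, p3} = {(q,p1), (q,p2), (q,p3)}
  {r} × {p1, p2, p3} = {(r,p1), (r,p2), (r,p3)}
  {q, r} × {p1, p2} = {(q,p1), (q,p2), (r,p1), (r,p2)}
  {q, r} × {p1, p2, p3} = {(q,p1), (q,p2), (q,p3), (r,p1), (r,p2), (r,p3)}
These 13 distinct sets form the basis B.
Close under arbitrary unions to get τ_{X×Y}; counting gives |τ_{X×Y}| = 25.


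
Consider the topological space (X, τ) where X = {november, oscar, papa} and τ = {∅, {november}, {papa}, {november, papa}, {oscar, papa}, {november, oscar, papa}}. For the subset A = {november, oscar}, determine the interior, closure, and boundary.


int(A) = {november}, cl(A) = {november, oscar}, ∂A = {oscar}.

Closed sets in (X, τ) are complements of opens:
  closed(X, τ) = {∅, {november}, {oscar}, {november, oscar}, {oscar, papa}, {november, oscar, papa}}.
int(A) = ⋃ {U ∈ τ : U ⊆ A}. Opens contained in A: ∅, {november}.
Taking the union of these: int(A) = {november}.
cl(A) = ⋂ {C closed : A ⊆ C}. Closed sets containing A: {november, oscar}, {november, oscar, papa}.
Intersecting these: cl(A) = {november, oscar}.
∂A = cl(A) ∖ int(A) = {november, oscar} ∖ {november} = {oscar}.


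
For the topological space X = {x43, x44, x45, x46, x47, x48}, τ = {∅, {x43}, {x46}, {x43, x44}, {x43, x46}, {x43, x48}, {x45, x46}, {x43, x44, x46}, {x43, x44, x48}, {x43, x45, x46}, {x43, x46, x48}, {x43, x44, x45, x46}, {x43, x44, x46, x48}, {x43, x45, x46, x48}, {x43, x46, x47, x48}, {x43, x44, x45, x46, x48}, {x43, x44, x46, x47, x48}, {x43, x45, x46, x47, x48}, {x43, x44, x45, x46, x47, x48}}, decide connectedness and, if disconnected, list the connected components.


(X, τ) is connected.

Find clopen sets (U ∈ τ with X ∖ U ∈ τ):
  U = ∅, X ∖ U = {x43, x44, x45, x46, x47, x48} — both open, so U is clopen.
  U = {x43, x44, x45, x46, x47, x48}, X ∖ U = ∅ — both open, so U is clopen.
Only trivial clopens (∅ and X) exist, so (X, τ) is connected.
Compute connected components by grouping points that agree on all clopens:
  component: {x43, x44, x45, x46, x47, x48}


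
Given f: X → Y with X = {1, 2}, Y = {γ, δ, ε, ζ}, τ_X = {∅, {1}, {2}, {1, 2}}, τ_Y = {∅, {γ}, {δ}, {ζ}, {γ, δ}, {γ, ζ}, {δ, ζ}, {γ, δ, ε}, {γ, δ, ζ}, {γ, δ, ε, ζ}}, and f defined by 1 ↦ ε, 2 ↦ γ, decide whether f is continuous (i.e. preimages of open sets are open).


f IS continuous.

Compute f^{-1}(U) for each U ∈ τ_Y:
  U = ∅: f^{-1}(U) = ∅ ∈ τ_X ✓.
  U = {γ}: f^{-1}(U) = {2} ∈ τ_X ✓.
  U = {δ}: f^{-1}(U) = ∅ ∈ τ_X ✓.
  U = {ζ}: f^{-1}(U) = ∅ ∈ τ_X ✓.
  U = {γ, δ}: f^{-1}(U) = {2} ∈ τ_X ✓.
  U = {γ, ζ}: f^{-1}(U) = {2} ∈ τ_X ✓.
  U = {δ, ζ}: f^{-1}(U) = ∅ ∈ τ_X ✓.
  U = {γ, δ, ε}: f^{-1}(U) = {1, 2} ∈ τ_X ✓.
  U = {γ, δ, ζ}: f^{-1}(U) = {2} ∈ τ_X ✓.
  U = {γ, δ, ε, ζ}: f^{-1}(U) = {1, 2} ∈ τ_X ✓.
Every preimage lies in τ_X, so f IS continuous.


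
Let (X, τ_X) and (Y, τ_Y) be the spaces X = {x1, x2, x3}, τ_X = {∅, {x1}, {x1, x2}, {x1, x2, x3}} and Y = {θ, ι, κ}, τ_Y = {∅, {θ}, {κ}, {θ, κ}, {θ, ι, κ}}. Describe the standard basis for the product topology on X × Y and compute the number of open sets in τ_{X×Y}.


Basis B = {∅ × ∅, {x1} × {θ}, {x1} × {κ}, {x1} × {θ, κ}, {x1, x2} × {θ}, {x1, x2} × {κ}, {x1} × {θ, ι, κ}, {x1, x2, x3} × {θ}, {x1, x2, x3} × {κ}, {x1, x2} × {θ, κ}, {x1, x2} × {θ, ι, κ}, {x1, x2, x3} × {θ, κ}, {x1, x2, x3} × {θ, ι, κ}}; |τ_{X×Y}| = 30.

Enumerate products U × V with U ∈ τ_X, V ∈ τ_Y (deduplicated):
  ∅ × ∅ = {} (∅)
  {x1} × {θ} = {(x1,θ)}
  {x1} × {κ} = {(x1,κ)}
  {x1} × {θ, κ} = {(x1,θ), (x1,κ)}
  {x1, x2} × {θ} = {(x1,θ), (x2,θ)}
  {x1, x2} × {κ} = {(x1,κ), (x2,κ)}
  {x1} × {θ, ι, κ} = {(x1,θ), (x1,ι), (x1,κ)}
  {x1, x2, x3} × {θ} = {(x1,θ), (x2,θ), (x3,θ)}
  {x1, x2, x3} × {κ} = {(x1,κ), (x2,κ), (x3,κ)}
  {x1, x2} × {θ, κ} = {(x1,θ), (x1,κ), (x2,θ), (x2,κ)}
  {x1, x2} × {θ, ι, κ} = {(x1,θ), (x1,ι), (x1,κ), (x2,θ), (x2,ι), (x2,κ)}
  {x1, x2, x3} × {θ, κ} = {(x1,θ), (x1,κ), (x2,θ), (x2,κ), (x3,θ), (x3,κ)}
  {x1, x2, x3} × {θ, ι, κ} = {(x1,θ), (x1,ι), (x1,κ), (x2,θ), (x2,ι), (x2,κ), (x3,θ), (x3,ι), (x3,κ)}
These 13 distinct sets form the basis B.
Close under arbitrary unions to get τ_{X×Y}; counting gives |τ_{X×Y}| = 30.


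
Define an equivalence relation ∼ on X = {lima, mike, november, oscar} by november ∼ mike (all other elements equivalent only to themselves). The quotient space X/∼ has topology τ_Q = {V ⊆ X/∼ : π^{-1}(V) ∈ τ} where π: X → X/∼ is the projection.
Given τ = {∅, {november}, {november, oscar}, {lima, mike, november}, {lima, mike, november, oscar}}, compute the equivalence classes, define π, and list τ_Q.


X/∼ = {[lima], [mike=november], [oscar]}; |τ_Q| = 3.

Equivalence classes: [lima], [mike=november], [oscar].
Quotient map π: X → X/∼ sends lima ↦ [lima], mike ↦ [mike=november], november ↦ [mike=november], oscar ↦ [oscar].
For each subset V ⊆ X/∼, compute π^{-1}(V) ⊆ X and check whether π^{-1}(V) ∈ τ. V is open in τ_Q iff π^{-1}(V) ∈ τ.
  V = {}: π^{-1}(V) = ∅ ∈ τ ✓.
  V = {[lima]}: π^{-1}(V) = {lima} ∉ τ ✗.
  V = {[mike=november]}: π^{-1}(V) = {mike, november} ∉ τ ✗.
  V = {[lima], [mike=november]}: π^{-1}(V) = {lima, mike, november} ∈ τ ✓.
  V = {[oscar]}: π^{-1}(V) = {oscar} ∉ τ ✗.
  V = {[lima], [oscar]}: π^{-1}(V) = {lima, oscar} ∉ τ ✗.
  V = {[mike=november], [oscar]}: π^{-1}(V) = {mike, november, oscar} ∉ τ ✗.
  V = {[lima], [mike=november], [oscar]}: π^{-1}(V) = {lima, mike, november, oscar} ∈ τ ✓.
Open sets in the quotient: τ_Q = {{}, {[lima], [mike=november]}, {[lima], [mike=november], [oscar]}} (3 elements).


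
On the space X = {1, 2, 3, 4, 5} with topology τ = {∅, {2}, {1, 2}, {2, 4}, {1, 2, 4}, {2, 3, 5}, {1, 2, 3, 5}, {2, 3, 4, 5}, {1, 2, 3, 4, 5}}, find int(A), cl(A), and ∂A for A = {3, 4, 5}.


int(A) = ∅, cl(A) = {3, 4, 5}, ∂A = {3, 4, 5}.

Closed sets in (X, τ) are complements of opens:
  closed(X, τ) = {∅, {1}, {4}, {1, 4}, {3, 5}, {1, 3, 5}, {3, 4, 5}, {1, 3, 4, 5}, {1, 2, 3, 4, 5}}.
int(A) = ⋃ {U ∈ τ : U ⊆ A}. Opens contained in A: ∅.
Taking the union of these: int(A) = ∅.
cl(A) = ⋂ {C closed : A ⊆ C}. Closed sets containing A: {3, 4, 5}, {1, 3, 4, 5}, {1, 2, 3, 4, 5}.
Intersecting these: cl(A) = {3, 4, 5}.
∂A = cl(A) ∖ int(A) = {3, 4, 5} ∖ ∅ = {3, 4, 5}.


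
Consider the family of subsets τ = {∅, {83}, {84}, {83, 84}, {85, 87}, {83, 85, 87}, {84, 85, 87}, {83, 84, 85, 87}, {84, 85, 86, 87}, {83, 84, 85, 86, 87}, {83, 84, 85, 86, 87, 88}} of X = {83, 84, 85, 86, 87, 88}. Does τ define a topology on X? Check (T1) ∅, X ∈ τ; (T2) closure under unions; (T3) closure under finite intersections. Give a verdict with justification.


τ IS a topology on X.

Axiom (T1): ∅ ∈ τ? Yes; X ∈ τ? Yes.
Axiom (T2/T3): check pairwise unions and intersections of members of τ.
All pairwise intersections and unions checked — each lies in τ. Therefore τ satisfies (T1), (T2), (T3): it IS a topology on X.


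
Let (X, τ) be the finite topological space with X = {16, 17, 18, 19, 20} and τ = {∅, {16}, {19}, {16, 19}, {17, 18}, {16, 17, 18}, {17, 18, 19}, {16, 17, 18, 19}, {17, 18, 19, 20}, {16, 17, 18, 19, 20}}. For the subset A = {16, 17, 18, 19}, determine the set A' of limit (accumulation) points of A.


A' = {17, 18, 20}

For each x ∈ X, list the open sets U ∈ τ with x ∈ U, then check whether U ∩ (A ∖ {x}) ≠ ∅ for every such U.
  x = 16: open {16} ∋ x has {16} ∩ (A ∖ {16}) = ∅, so x is NOT a limit point.
  x = 17: opens ∋ x are {17, 18}, {16, 17, 18}, {17, 18, 19}, {16, 17, 18, 19}, {17, 18, 19, 20}, {16, 17, 18, 19, 20}; each meets A ∖ {17}, so x IS a limit point.
  x = 18: opens ∋ x are {17, 18}, {16, 17, 18}, {17, 18, 19}, {16, 17, 18, 19}, {17, 18, 19, 20}, {16, 17, 18, 19, 20}; each meets A ∖ {18}, so x IS a limit point.
  x = 19: open {19} ∋ x has {19} ∩ (A ∖ {19}) = ∅, so x is NOT a limit point.
  x = 20: opens ∋ x are {17, 18, 19, 20}, {16, 17, 18, 19, 20}; each meets A ∖ {20}, so x IS a limit point.
Collecting: A' = {17, 18, 20}.


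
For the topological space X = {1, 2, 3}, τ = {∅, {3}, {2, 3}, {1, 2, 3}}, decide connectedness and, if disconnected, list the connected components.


(X, τ) is connected.

Find clopen sets (U ∈ τ with X ∖ U ∈ τ):
  U = ∅, X ∖ U = {1, 2, 3} — both open, so U is clopen.
  U = {1, 2, 3}, X ∖ U = ∅ — both open, so U is clopen.
Only trivial clopens (∅ and X) exist, so (X, τ) is connected.
Compute connected components by grouping points that agree on all clopens:
  component: {1, 2, 3}


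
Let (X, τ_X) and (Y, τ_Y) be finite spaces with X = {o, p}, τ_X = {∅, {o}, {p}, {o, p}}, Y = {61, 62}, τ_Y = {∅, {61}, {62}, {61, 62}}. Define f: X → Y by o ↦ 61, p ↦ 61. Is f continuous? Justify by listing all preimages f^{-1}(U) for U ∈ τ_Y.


f IS continuous.

Compute f^{-1}(U) for each U ∈ τ_Y:
  U = ∅: f^{-1}(U) = ∅ ∈ τ_X ✓.
  U = {61}: f^{-1}(U) = {o, p} ∈ τ_X ✓.
  U = {62}: f^{-1}(U) = ∅ ∈ τ_X ✓.
  U = {61, 62}: f^{-1}(U) = {o, p} ∈ τ_X ✓.
Every preimage lies in τ_X, so f IS continuous.


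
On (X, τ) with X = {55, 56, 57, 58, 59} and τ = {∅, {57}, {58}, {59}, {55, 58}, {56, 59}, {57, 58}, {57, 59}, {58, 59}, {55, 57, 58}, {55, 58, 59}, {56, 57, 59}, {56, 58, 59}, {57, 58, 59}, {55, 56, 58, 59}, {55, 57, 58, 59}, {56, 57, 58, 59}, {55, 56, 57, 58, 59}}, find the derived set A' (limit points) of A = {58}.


A' = {55}

For each x ∈ X, list the open sets U ∈ τ with x ∈ U, then check whether U ∩ (A ∖ {x}) ≠ ∅ for every such U.
  x = 55: opens ∋ x are {55, 58}, {55, 57, 58}, {55, 58, 59}, {55, 56, 58, 59}, {55, 57, 58, 59}, {55, 56, 57, 58, 59}; each meets A ∖ {55}, so x IS a limit point.
  x = 56: open {56, 59} ∋ x has {56, 59} ∩ (A ∖ {56}) = ∅, so x is NOT a limit point.
  x = 57: open {57} ∋ x has {57} ∩ (A ∖ {57}) = ∅, so x is NOT a limit point.
  x = 58: open {58} ∋ x has {58} ∩ (A ∖ {58}) = ∅, so x is NOT a limit point.
  x = 59: open {59} ∋ x has {59} ∩ (A ∖ {59}) = ∅, so x is NOT a limit point.
Collecting: A' = {55}.


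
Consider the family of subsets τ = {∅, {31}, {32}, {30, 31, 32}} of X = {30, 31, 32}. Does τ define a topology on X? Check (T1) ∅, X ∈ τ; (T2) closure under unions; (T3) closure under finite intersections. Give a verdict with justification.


τ is NOT a topology on X.

Axiom (T1): ∅ ∈ τ? Yes; X ∈ τ? Yes.
Axiom (T2/T3): check pairwise unions and intersections of members of τ.
Counterexample for (T2): {31} ∪ {32} = {31, 32} ∉ τ. Therefore τ is NOT a topology.


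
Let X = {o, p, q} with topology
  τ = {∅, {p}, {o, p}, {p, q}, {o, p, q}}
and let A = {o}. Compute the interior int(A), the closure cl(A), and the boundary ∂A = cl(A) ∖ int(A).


int(A) = ∅, cl(A) = {o}, ∂A = {o}.

Closed sets in (X, τ) are complements of opens:
  closed(X, τ) = {∅, {o}, {q}, {o, q}, {o, p, q}}.
int(A) = ⋃ {U ∈ τ : U ⊆ A}. Opens contained in A: ∅.
Taking the union of these: int(A) = ∅.
cl(A) = ⋂ {C closed : A ⊆ C}. Closed sets containing A: {o}, {o, q}, {o, p, q}.
Intersecting these: cl(A) = {o}.
∂A = cl(A) ∖ int(A) = {o} ∖ ∅ = {o}.


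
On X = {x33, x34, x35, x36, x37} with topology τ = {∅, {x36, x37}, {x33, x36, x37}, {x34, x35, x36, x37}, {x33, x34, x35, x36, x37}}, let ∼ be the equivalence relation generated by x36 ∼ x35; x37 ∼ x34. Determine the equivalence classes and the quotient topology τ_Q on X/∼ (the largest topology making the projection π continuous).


X/∼ = {[x33], [x34=x37], [x35=x36]}; |τ_Q| = 3.

Equivalence classes: [x33], [x34=x37], [x35=x36].
Quotient map π: X → X/∼ sends x33 ↦ [x33], x34 ↦ [x34=x37], x35 ↦ [x35=x36], x36 ↦ [x35=x36], x37 ↦ [x34=x37].
For each subset V ⊆ X/∼, compute π^{-1}(V) ⊆ X and check whether π^{-1}(V) ∈ τ. V is open in τ_Q iff π^{-1}(V) ∈ τ.
  V = {}: π^{-1}(V) = ∅ ∈ τ ✓.
  V = {[x33]}: π^{-1}(V) = {x33} ∉ τ ✗.
  V = {[x34=x37]}: π^{-1}(V) = {x34, x37} ∉ τ ✗.
  V = {[x33], [x34=x37]}: π^{-1}(V) = {x33, x34, x37} ∉ τ ✗.
  V = {[x35=x36]}: π^{-1}(V) = {x35, x36} ∉ τ ✗.
  V = {[x33], [x35=x36]}: π^{-1}(V) = {x33, x35, x36} ∉ τ ✗.
  V = {[x34=x37], [x35=x36]}: π^{-1}(V) = {x34, x35, x36, x37} ∈ τ ✓.
  V = {[x33], [x34=x37], [x35=x36]}: π^{-1}(V) = {x33, x34, x35, x36, x37} ∈ τ ✓.
Open sets in the quotient: τ_Q = {{}, {[x34=x37], [x35=x36]}, {[x33], [x34=x37], [x35=x36]}} (3 elements).


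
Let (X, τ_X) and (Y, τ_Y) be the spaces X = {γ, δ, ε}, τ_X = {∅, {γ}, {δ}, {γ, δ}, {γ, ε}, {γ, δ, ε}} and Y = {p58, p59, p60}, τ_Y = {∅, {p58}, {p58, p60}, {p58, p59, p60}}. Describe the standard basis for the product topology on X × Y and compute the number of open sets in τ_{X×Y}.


Basis B = {∅ × ∅, {γ} × {p58}, {δ} × {p58}, {γ} × {p58, p60}, {γ, δ} × {p58}, {γ, ε} × {p58}, {δ} × {p58, p60}, {γ} × {p58, p59, p60}, {γ, δ, ε} × {p58}, {δ} × {p58, p59, p60}, {γ, δ} × {p58, p60}, {γ, ε} × {p58, p60}, {γ, δ} × {p58, p59, p60}, {γ, ε} × {p58, p59, p60}, {γ, δ, ε} × {p58, p60}, {γ, δ, ε} × {p58, p59, p60}}; |τ_{X×Y}| = 40.

Enumerate products U × V with U ∈ τ_X, V ∈ τ_Y (deduplicated):
  ∅ × ∅ = {} (∅)
  {γ} × {p58} = {(γ,p58)}
  {δ} × {p58} = {(δ,p58)}
  {γ} × {p58, p60} = {(γ,p58), (γ,p60)}
  {γ, δ} × {p58} = {(γ,p58), (δ,p58)}
  {γ, ε} × {p58} = {(γ,p58), (ε,p58)}
  {δ} × {p58, p60} = {(δ,p58), (δ,p60)}
  {γ} × {p58, p59, p60} = {(γ,p58), (γ,p59), (γ,p60)}
  {γ, δ, ε} × {p58} = {(γ,p58), (δ,p58), (ε,p58)}
  {δ} × {p58, p59, p60} = {(δ,p58), (δ,p59), (δ,p60)}
  {γ, δ} × {p58, p60} = {(γ,p58), (γ,p60), (δ,p58), (δ,p60)}
  {γ, ε} × {p58, p60} = {(γ,p58), (γ,p60), (ε,p58), (ε,p60)}
  {γ, δ} × {p58, p59, p60} = {(γ,p58), (γ,p59), (γ,p60), (δ,p58), (δ,p59), (δ,p60)}
  {γ, ε} × {p58, p59, p60} = {(γ,p58), (γ,p59), (γ,p60), (ε,p58), (ε,p59), (ε,p60)}
  {γ, δ, ε} × {p58, p60} = {(γ,p58), (γ,p60), (δ,p58), (δ,p60), (ε,p58), (ε,p60)}
  {γ, δ, ε} × {p58, p59, p60} = {(γ,p58), (γ,p59), (γ,p60), (δ,p58), (δ,p59), (δ,p60), (ε,p58), (ε,p59), (ε,p60)}
These 16 distinct sets form the basis B.
Close under arbitrary unions to get τ_{X×Y}; counting gives |τ_{X×Y}| = 40.


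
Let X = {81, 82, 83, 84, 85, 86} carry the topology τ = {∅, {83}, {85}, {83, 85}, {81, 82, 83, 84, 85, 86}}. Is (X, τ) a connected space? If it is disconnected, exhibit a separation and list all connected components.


(X, τ) is connected.

Find clopen sets (U ∈ τ with X ∖ U ∈ τ):
  U = ∅, X ∖ U = {81, 82, 83, 84, 85, 86} — both open, so U is clopen.
  U = {81, 82, 83, 84, 85, 86}, X ∖ U = ∅ — both open, so U is clopen.
Only trivial clopens (∅ and X) exist, so (X, τ) is connected.
Compute connected components by grouping points that agree on all clopens:
  component: {81, 82, 83, 84, 85, 86}


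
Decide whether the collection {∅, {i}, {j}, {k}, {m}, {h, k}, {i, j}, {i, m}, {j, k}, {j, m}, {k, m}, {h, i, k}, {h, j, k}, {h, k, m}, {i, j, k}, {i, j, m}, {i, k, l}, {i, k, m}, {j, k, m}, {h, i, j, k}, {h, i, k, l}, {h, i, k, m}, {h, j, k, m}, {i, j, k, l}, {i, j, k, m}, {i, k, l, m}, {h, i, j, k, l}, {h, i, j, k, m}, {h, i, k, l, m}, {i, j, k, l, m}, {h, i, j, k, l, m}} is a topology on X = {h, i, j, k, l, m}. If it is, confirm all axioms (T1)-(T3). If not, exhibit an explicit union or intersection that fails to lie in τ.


τ is NOT a topology on X.

Axiom (T1): ∅ ∈ τ? Yes; X ∈ τ? Yes.
Axiom (T2/T3): check pairwise unions and intersections of members of τ.
Counterexample for (T2): {i} ∪ {k} = {i, k} ∉ τ. Therefore τ is NOT a topology.


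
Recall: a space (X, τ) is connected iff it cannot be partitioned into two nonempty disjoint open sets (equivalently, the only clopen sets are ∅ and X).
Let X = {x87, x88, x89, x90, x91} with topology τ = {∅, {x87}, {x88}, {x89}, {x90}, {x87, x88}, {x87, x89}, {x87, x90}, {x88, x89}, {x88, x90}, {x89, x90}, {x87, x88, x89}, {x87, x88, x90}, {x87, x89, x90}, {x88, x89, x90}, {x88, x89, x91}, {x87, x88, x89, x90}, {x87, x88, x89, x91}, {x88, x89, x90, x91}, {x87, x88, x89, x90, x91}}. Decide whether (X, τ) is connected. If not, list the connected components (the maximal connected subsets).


(X, τ) is disconnected; components = [{x87}, {x90}, {x88, x89, x91}].

Find clopen sets (U ∈ τ with X ∖ U ∈ τ):
  U = ∅, X ∖ U = {x87, x88, x89, x90, x91} — both open, so U is clopen.
  U = {x87}, X ∖ U = {x88, x89, x90, x91} — both open, so U is clopen.
  U = {x90}, X ∖ U = {x87, x88, x89, x91} — both open, so U is clopen.
  U = {x87, x90}, X ∖ U = {x88, x89, x91} — both open, so U is clopen.
  U = {x88, x89, x91}, X ∖ U = {x87, x90} — both open, so U is clopen.
  U = {x87, x88, x89, x91}, X ∖ U = {x90} — both open, so U is clopen.
  U = {x88, x89, x90, x91}, X ∖ U = {x87} — both open, so U is clopen.
  U = {x87, x88, x89, x90, x91}, X ∖ U = ∅ — both open, so U is clopen.
Nontrivial clopen(s) exist: e.g. {x87, x90}. So (X, τ) is disconnected.
Compute connected components by grouping points that agree on all clopens:
  component: {x87}
  component: {x90}
  component: {x88, x89, x91}


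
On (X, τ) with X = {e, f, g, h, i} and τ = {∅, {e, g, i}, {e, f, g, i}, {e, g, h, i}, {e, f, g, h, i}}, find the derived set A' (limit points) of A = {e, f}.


A' = {f, g, h, i}

For each x ∈ X, list the open sets U ∈ τ with x ∈ U, then check whether U ∩ (A ∖ {x}) ≠ ∅ for every such U.
  x = e: open {e, g, i} ∋ x has {e, g, i} ∩ (A ∖ {e}) = ∅, so x is NOT a limit point.
  x = f: opens ∋ x are {e, f, g, i}, {e, f, g, h, i}; each meets A ∖ {f}, so x IS a limit point.
  x = g: opens ∋ x are {e, g, i}, {e, f, g, i}, {e, g, h, i}, {e, f, g, h, i}; each meets A ∖ {g}, so x IS a limit point.
  x = h: opens ∋ x are {e, g, h, i}, {e, f, g, h, i}; each meets A ∖ {h}, so x IS a limit point.
  x = i: opens ∋ x are {e, g, i}, {e, f, g, i}, {e, g, h, i}, {e, f, g, h, i}; each meets A ∖ {i}, so x IS a limit point.
Collecting: A' = {f, g, h, i}.


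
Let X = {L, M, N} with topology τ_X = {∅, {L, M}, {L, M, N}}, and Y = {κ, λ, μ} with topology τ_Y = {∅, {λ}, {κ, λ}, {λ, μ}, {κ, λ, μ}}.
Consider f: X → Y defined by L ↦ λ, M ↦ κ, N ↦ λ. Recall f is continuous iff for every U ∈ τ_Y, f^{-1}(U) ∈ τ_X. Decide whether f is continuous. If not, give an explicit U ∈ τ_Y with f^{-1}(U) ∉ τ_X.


f is NOT continuous.

Compute f^{-1}(U) for each U ∈ τ_Y:
  U = ∅: f^{-1}(U) = ∅ ∈ τ_X ✓.
  U = {λ}: f^{-1}(U) = {L, N} ∉ τ_X ✗.
  U = {κ, λ}: f^{-1}(U) = {L, M, N} ∈ τ_X ✓.
  U = {λ, μ}: f^{-1}(U) = {L, N} ∉ τ_X ✗.
  U = {κ, λ, μ}: f^{-1}(U) = {L, M, N} ∈ τ_X ✓.
Found U = {λ} with f^{-1}(U) = {L, N} not in τ_X. Therefore f is NOT continuous.


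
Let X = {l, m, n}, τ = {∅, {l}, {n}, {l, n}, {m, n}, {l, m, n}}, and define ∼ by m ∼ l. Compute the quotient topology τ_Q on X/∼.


X/∼ = {[l=m], [n]}; |τ_Q| = 3.

Equivalence classes: [l=m], [n].
Quotient map π: X → X/∼ sends l ↦ [l=m], m ↦ [l=m], n ↦ [n].
For each subset V ⊆ X/∼, compute π^{-1}(V) ⊆ X and check whether π^{-1}(V) ∈ τ. V is open in τ_Q iff π^{-1}(V) ∈ τ.
  V = {}: π^{-1}(V) = ∅ ∈ τ ✓.
  V = {[l=m]}: π^{-1}(V) = {l, m} ∉ τ ✗.
  V = {[n]}: π^{-1}(V) = {n} ∈ τ ✓.
  V = {[l=m], [n]}: π^{-1}(V) = {l, m, n} ∈ τ ✓.
Open sets in the quotient: τ_Q = {{}, {[n]}, {[l=m], [n]}} (3 elements).


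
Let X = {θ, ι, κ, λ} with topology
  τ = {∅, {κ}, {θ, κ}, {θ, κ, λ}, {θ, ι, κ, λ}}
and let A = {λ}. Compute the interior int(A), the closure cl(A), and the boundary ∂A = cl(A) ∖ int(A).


int(A) = ∅, cl(A) = {ι, λ}, ∂A = {ι, λ}.

Closed sets in (X, τ) are complements of opens:
  closed(X, τ) = {∅, {ι}, {ι, λ}, {θ, ι, λ}, {θ, ι, κ, λ}}.
int(A) = ⋃ {U ∈ τ : U ⊆ A}. Opens contained in A: ∅.
Taking the union of these: int(A) = ∅.
cl(A) = ⋂ {C closed : A ⊆ C}. Closed sets containing A: {ι, λ}, {θ, ι, λ}, {θ, ι, κ, λ}.
Intersecting these: cl(A) = {ι, λ}.
∂A = cl(A) ∖ int(A) = {ι, λ} ∖ ∅ = {ι, λ}.


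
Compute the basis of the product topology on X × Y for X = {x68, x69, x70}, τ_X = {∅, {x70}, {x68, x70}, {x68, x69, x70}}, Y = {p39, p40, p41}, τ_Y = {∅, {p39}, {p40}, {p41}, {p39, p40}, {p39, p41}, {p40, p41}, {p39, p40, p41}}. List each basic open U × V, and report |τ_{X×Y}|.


Basis B = {∅ × ∅, {x70} × {p39}, {x70} × {p40}, {x70} × {p41}, {x68, x70} × {p39}, {x68, x70} × {p40}, {x68, x70} × {p41}, {x70} × {p39, p40}, {x70} × {p39, p41}, {x70} × {p40, p41}, {x68, x69, x70} × {p39}, {x68, x69, x70} × {p40}, {x68, x69, x70} × {p41}, {x70} × {p39, p40, p41}, {x68, x70} × {p39, p40}, {x68, x70} × {p39, p41}, {x68, x70} × {p40, p41}, {x68, x70} × {p39, p40, p41}, {x68, x69, x70} × {p39, p40}, {x68, x69, x70} × {p39, p41}, {x68, x69, x70} × {p40, p41}, {x68, x69, x70} × {p39, p40, p41}}; |τ_{X×Y}| = 64.

Enumerate products U × V with U ∈ τ_X, V ∈ τ_Y (deduplicated):
  ∅ × ∅ = {} (∅)
  {x70} × {p39} = {(x70,p39)}
  {x70} × {p40} = {(x70,p40)}
  {x70} × {p41} = {(x70,p41)}
  {x68, x70} × {p39} = {(x68,p39), (x70,p39)}
  {x68, x70} × {p40} = {(x68,p40), (x70,p40)}
  {x68, x70} × {p41} = {(x68,p41), (x70,p41)}
  {x70} × {p39, p40} = {(x70,p39), (x70,p40)}
  {x70} × {p39, p41} = {(x70,p39), (x70,p41)}
  {x70} × {p40, p41} = {(x70,p40), (x70,p41)}
  {x68, x69, x70} × {p39} = {(x68,p39), (x69,p39), (x70,p39)}
  {x68, x69, x70} × {p40} = {(x68,p40), (x69,p40), (x70,p40)}
  {x68, x69, x70} × {p41} = {(x68,p41), (x69,p41), (x70,p41)}
  {x70} × {p39, p40, p41} = {(x70,p39), (x70,p40), (x70,p41)}
  {x68, x70} × {p39, p40} = {(x68,p39), (x68,p40), (x70,p39), (x70,p40)}
  {x68, x70} × {p39, p41} = {(x68,p39), (x68,p41), (x70,p39), (x70,p41)}
  {x68, x70} × {p40, p41} = {(x68,p40), (x68,p41), (x70,p40), (x70,p41)}
  {x68, x70} × {p39, p40, p41} = {(x68,p39), (x68,p40), (x68,p41), (x70,p39), (x70,p40), (x70,p41)}
  {x68, x69, x70} × {p39, p40} = {(x68,p39), (x68,p40), (x69,p39), (x69,p40), (x70,p39), (x70,p40)}
  {x68, x69, x70} × {p39, p41} = {(x68,p39), (x68,p41), (x69,p39), (x69,p41), (x70,p39), (x70,p41)}
  {x68, x69, x70} × {p40, p41} = {(x68,p40), (x68,p41), (x69,p40), (x69,p41), (x70,p40), (x70,p41)}
  {x68, x69, x70} × {p39, p40, p41} = {(x68,p39), (x68,p40), (x68,p41), (x69,p39), (x69,p40), (x69,p41), (x70,p39), (x70,p40), (x70,p41)}
These 22 distinct sets form the basis B.
Close under arbitrary unions to get τ_{X×Y}; counting gives |τ_{X×Y}| = 64.


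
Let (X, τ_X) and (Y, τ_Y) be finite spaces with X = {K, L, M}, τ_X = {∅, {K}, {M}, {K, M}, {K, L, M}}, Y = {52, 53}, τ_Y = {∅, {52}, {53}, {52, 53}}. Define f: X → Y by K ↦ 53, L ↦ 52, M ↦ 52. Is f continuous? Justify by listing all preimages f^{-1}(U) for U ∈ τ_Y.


f is NOT continuous.

Compute f^{-1}(U) for each U ∈ τ_Y:
  U = ∅: f^{-1}(U) = ∅ ∈ τ_X ✓.
  U = {52}: f^{-1}(U) = {L, M} ∉ τ_X ✗.
  U = {53}: f^{-1}(U) = {K} ∈ τ_X ✓.
  U = {52, 53}: f^{-1}(U) = {K, L, M} ∈ τ_X ✓.
Found U = {52} with f^{-1}(U) = {L, M} not in τ_X. Therefore f is NOT continuous.


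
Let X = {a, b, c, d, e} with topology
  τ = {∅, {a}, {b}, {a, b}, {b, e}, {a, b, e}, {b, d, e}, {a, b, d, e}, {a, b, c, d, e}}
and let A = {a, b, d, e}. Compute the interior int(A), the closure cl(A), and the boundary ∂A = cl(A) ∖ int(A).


int(A) = {a, b, d, e}, cl(A) = {a, b, c, d, e}, ∂A = {c}.

Closed sets in (X, τ) are complements of opens:
  closed(X, τ) = {∅, {c}, {a, c}, {c, d}, {a, c, d}, {c, d, e}, {a, c, d, e}, {b, c, d, e}, {a, b, c, d, e}}.
int(A) = ⋃ {U ∈ τ : U ⊆ A}. Opens contained in A: ∅, {a}, {b}, {a, b}, {b, e}, {a, b, e}, {b, d, e}, {a, b, d, e}.
Taking the union of these: int(A) = {a, b, d, e}.
cl(A) = ⋂ {C closed : A ⊆ C}. Closed sets containing A: {a, b, c, d, e}.
Intersecting these: cl(A) = {a, b, c, d, e}.
∂A = cl(A) ∖ int(A) = {a, b, c, d, e} ∖ {a, b, d, e} = {c}.


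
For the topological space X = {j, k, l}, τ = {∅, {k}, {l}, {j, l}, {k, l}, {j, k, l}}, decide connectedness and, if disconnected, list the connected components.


(X, τ) is disconnected; components = [{k}, {j, l}].

Find clopen sets (U ∈ τ with X ∖ U ∈ τ):
  U = ∅, X ∖ U = {j, k, l} — both open, so U is clopen.
  U = {k}, X ∖ U = {j, l} — both open, so U is clopen.
  U = {j, l}, X ∖ U = {k} — both open, so U is clopen.
  U = {j, k, l}, X ∖ U = ∅ — both open, so U is clopen.
Nontrivial clopen(s) exist: e.g. {j, l}. So (X, τ) is disconnected.
Compute connected components by grouping points that agree on all clopens:
  component: {k}
  component: {j, l}


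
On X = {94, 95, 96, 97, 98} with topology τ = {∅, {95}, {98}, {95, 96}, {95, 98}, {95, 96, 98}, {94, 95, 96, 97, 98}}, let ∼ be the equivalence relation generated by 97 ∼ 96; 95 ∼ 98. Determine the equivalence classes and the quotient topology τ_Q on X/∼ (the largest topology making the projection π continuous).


X/∼ = {[94], [95=98], [96=97]}; |τ_Q| = 3.

Equivalence classes: [94], [95=98], [96=97].
Quotient map π: X → X/∼ sends 94 ↦ [94], 95 ↦ [95=98], 96 ↦ [96=97], 97 ↦ [96=97], 98 ↦ [95=98].
For each subset V ⊆ X/∼, compute π^{-1}(V) ⊆ X and check whether π^{-1}(V) ∈ τ. V is open in τ_Q iff π^{-1}(V) ∈ τ.
  V = {}: π^{-1}(V) = ∅ ∈ τ ✓.
  V = {[94]}: π^{-1}(V) = {94} ∉ τ ✗.
  V = {[95=98]}: π^{-1}(V) = {95, 98} ∈ τ ✓.
  V = {[94], [95=98]}: π^{-1}(V) = {94, 95, 98} ∉ τ ✗.
  V = {[96=97]}: π^{-1}(V) = {96, 97} ∉ τ ✗.
  V = {[94], [96=97]}: π^{-1}(V) = {94, 96, 97} ∉ τ ✗.
  V = {[95=98], [96=97]}: π^{-1}(V) = {95, 96, 97, 98} ∉ τ ✗.
  V = {[94], [95=98], [96=97]}: π^{-1}(V) = {94, 95, 96, 97, 98} ∈ τ ✓.
Open sets in the quotient: τ_Q = {{}, {[95=98]}, {[94], [95=98], [96=97]}} (3 elements).


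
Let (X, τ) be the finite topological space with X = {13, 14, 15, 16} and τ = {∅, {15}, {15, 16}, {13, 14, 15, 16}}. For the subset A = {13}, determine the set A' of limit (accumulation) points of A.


A' = {14}

For each x ∈ X, list the open sets U ∈ τ with x ∈ U, then check whether U ∩ (A ∖ {x}) ≠ ∅ for every such U.
  x = 13: open {13, 14, 15, 16} ∋ x has {13, 14, 15, 16} ∩ (A ∖ {13}) = ∅, so x is NOT a limit point.
  x = 14: opens ∋ x are {13, 14, 15, 16}; each meets A ∖ {14}, so x IS a limit point.
  x = 15: open {15} ∋ x has {15} ∩ (A ∖ {15}) = ∅, so x is NOT a limit point.
  x = 16: open {15, 16} ∋ x has {15, 16} ∩ (A ∖ {16}) = ∅, so x is NOT a limit point.
Collecting: A' = {14}.


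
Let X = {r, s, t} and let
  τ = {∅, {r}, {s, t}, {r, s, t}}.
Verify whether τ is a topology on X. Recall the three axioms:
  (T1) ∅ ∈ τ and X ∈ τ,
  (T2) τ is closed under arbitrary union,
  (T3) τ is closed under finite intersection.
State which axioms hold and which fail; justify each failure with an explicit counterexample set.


τ IS a topology on X.

Axiom (T1): ∅ ∈ τ? Yes; X ∈ τ? Yes.
Axiom (T2/T3): check pairwise unions and intersections of members of τ.
All pairwise intersections and unions checked — each lies in τ. Therefore τ satisfies (T1), (T2), (T3): it IS a topology on X.


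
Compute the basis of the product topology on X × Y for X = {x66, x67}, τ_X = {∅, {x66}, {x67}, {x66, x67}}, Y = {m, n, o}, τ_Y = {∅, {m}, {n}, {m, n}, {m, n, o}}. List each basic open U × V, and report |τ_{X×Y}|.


Basis B = {∅ × ∅, {x66} × {m}, {x66} × {n}, {x67} × {m}, {x67} × {n}, {x66} × {m, n}, {x66, x67} × {m}, {x66, x67} × {n}, {x67} × {m, n}, {x66} × {m, n, o}, {x67} × {m, n, o}, {x66, x67} × {m, n}, {x66, x67} × {m, n, o}}; |τ_{X×Y}| = 25.

Enumerate products U × V with U ∈ τ_X, V ∈ τ_Y (deduplicated):
  ∅ × ∅ = {} (∅)
  {x66} × {m} = {(x66,m)}
  {x66} × {n} = {(x66,n)}
  {x67} × {m} = {(x67,m)}
  {x67} × {n} = {(x67,n)}
  {x66} × {m, n} = {(x66,m), (x66,n)}
  {x66, x67} × {m} = {(x66,m), (x67,m)}
  {x66, x67} × {n} = {(x66,n), (x67,n)}
  {x67} × {m, n} = {(x67,m), (x67,n)}
  {x66} × {m, n, o} = {(x66,m), (x66,n), (x66,o)}
  {x67} × {m, n, o} = {(x67,m), (x67,n), (x67,o)}
  {x66, x67} × {m, n} = {(x66,m), (x66,n), (x67,m), (x67,n)}
  {x66, x67} × {m, n, o} = {(x66,m), (x66,n), (x66,o), (x67,m), (x67,n), (x67,o)}
These 13 distinct sets form the basis B.
Close under arbitrary unions to get τ_{X×Y}; counting gives |τ_{X×Y}| = 25.


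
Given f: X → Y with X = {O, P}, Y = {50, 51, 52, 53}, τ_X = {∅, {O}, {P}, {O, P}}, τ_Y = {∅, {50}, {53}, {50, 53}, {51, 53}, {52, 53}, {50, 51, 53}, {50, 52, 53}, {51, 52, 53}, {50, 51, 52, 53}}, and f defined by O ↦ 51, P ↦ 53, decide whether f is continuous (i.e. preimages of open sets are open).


f IS continuous.

Compute f^{-1}(U) for each U ∈ τ_Y:
  U = ∅: f^{-1}(U) = ∅ ∈ τ_X ✓.
  U = {50}: f^{-1}(U) = ∅ ∈ τ_X ✓.
  U = {53}: f^{-1}(U) = {P} ∈ τ_X ✓.
  U = {50, 53}: f^{-1}(U) = {P} ∈ τ_X ✓.
  U = {51, 53}: f^{-1}(U) = {O, P} ∈ τ_X ✓.
  U = {52, 53}: f^{-1}(U) = {P} ∈ τ_X ✓.
  U = {50, 51, 53}: f^{-1}(U) = {O, P} ∈ τ_X ✓.
  U = {50, 52, 53}: f^{-1}(U) = {P} ∈ τ_X ✓.
  U = {51, 52, 53}: f^{-1}(U) = {O, P} ∈ τ_X ✓.
  U = {50, 51, 52, 53}: f^{-1}(U) = {O, P} ∈ τ_X ✓.
Every preimage lies in τ_X, so f IS continuous.


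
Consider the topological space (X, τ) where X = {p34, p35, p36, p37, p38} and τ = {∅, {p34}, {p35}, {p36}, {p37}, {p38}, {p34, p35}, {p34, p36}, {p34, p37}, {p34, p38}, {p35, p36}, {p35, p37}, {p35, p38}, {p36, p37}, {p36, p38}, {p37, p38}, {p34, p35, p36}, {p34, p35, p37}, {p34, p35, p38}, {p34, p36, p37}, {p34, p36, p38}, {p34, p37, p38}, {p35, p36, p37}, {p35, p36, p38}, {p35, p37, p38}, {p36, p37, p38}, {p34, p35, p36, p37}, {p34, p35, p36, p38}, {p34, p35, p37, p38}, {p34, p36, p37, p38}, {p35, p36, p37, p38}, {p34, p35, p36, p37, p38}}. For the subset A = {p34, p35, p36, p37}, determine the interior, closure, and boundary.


int(A) = {p34, p35, p36, p37}, cl(A) = {p34, p35, p36, p37}, ∂A = ∅.

Closed sets in (X, τ) are complements of opens:
  closed(X, τ) = {∅, {p34}, {p35}, {p36}, {p37}, {p38}, {p34, p35}, {p34, p36}, {p34, p37}, {p34, p38}, {p35, p36}, {p35, p37}, {p35, p38}, {p36, p37}, {p36, p38}, {p37, p38}, {p34, p35, p36}, {p34, p35, p37}, {p34, p35, p38}, {p34, p36, p37}, {p34, p36, p38}, {p34, p37, p38}, {p35, p36, p37}, {p35, p36, p38}, {p35, p37, p38}, {p36, p37, p38}, {p34, p35, p36, p37}, {p34, p35, p36, p38}, {p34, p35, p37, p38}, {p34, p36, p37, p38}, {p35, p36, p37, p38}, {p34, p35, p36, p37, p38}}.
int(A) = ⋃ {U ∈ τ : U ⊆ A}. Opens contained in A: ∅, {p34}, {p35}, {p36}, {p37}, {p34, p35}, {p34, p36}, {p34, p37}, {p35, p36}, {p35, p37}, {p36, p37}, {p34, p35, p36}, {p34, p35, p37}, {p34, p36, p37}, {p35, p36, p37}, {p34, p35, p36, p37}.
Taking the union of these: int(A) = {p34, p35, p36, p37}.
cl(A) = ⋂ {C closed : A ⊆ C}. Closed sets containing A: {p34, p35, p36, p37}, {p34, p35, p36, p37, p38}.
Intersecting these: cl(A) = {p34, p35, p36, p37}.
∂A = cl(A) ∖ int(A) = {p34, p35, p36, p37} ∖ {p34, p35, p36, p37} = ∅.


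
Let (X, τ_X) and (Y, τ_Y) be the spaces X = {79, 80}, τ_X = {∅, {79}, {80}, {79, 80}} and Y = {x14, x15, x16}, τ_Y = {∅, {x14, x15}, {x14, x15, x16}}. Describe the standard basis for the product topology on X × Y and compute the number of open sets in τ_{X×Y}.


Basis B = {∅ × ∅, {79} × {x14, x15}, {80} × {x14, x15}, {79} × {x14, x15, x16}, {80} × {x14, x15, x16}, {79, 80} × {x14, x15}, {79, 80} × {x14, x15, x16}}; |τ_{X×Y}| = 9.

Enumerate products U × V with U ∈ τ_X, V ∈ τ_Y (deduplicated):
  ∅ × ∅ = {} (∅)
  {79} × {x14, x15} = {(79,x14), (79,x15)}
  {80} × {x14, x15} = {(80,x14), (80,x15)}
  {79} × {x14, x15, x16} = {(79,x14), (79,x15), (79,x16)}
  {80} × {x14, x15, x16} = {(80,x14), (80,x15), (80,x16)}
  {79, 80} × {x14, x15} = {(79,x14), (79,x15), (80,x14), (80,x15)}
  {79, 80} × {x14, x15, x16} = {(79,x14), (79,x15), (79,x16), (80,x14), (80,x15), (80,x16)}
These 7 distinct sets form the basis B.
Close under arbitrary unions to get τ_{X×Y}; counting gives |τ_{X×Y}| = 9.


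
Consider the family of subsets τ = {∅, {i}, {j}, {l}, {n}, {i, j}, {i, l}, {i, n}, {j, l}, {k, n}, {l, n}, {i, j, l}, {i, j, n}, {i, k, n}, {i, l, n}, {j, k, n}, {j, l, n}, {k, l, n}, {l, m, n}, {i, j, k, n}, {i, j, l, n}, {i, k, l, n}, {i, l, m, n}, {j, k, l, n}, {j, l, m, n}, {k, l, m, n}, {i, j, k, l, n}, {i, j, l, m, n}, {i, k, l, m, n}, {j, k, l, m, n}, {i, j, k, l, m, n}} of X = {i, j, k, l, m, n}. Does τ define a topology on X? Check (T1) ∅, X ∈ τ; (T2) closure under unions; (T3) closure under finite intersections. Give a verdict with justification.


τ is NOT a topology on X.

Axiom (T1): ∅ ∈ τ? Yes; X ∈ τ? Yes.
Axiom (T2/T3): check pairwise unions and intersections of members of τ.
Counterexample for (T2): {j} ∪ {n} = {j, n} ∉ τ. Therefore τ is NOT a topology.
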